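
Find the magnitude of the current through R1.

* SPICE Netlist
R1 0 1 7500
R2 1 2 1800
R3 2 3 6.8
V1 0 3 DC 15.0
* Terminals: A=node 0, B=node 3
Nodal analysis, taking node 3 as the 0 V reference.
Source V1 fixes V_0 = 15 V.
KCL at each unknown node (sum of currents leaving = 0; resistances in Ω):
  Node 1: (V_1 - 15)/7500 + (V_1 - V_2)/1800 = 0
  Node 2: (V_2 - V_1)/1800 + (V_2 - 0)/6.8 = 0
Collecting terms (coefficients in siemens):
  0.0006889·V_1 - 0.0005556·V_2 = 0.002
  0.1476·V_2 - 0.0005556·V_1 = 0
Determinant D = (0.0006889)(0.1476) - (-0.0005556)(-0.0005556) = 0.0001014
V_1 = [(0.002)(0.1476) - (-0.0005556)(0)]/D = 2.912 V
V_2 = [(0.0006889)(0) - (0.002)(-0.0005556)]/D = 0.01096 V
I_R1 = (V_0 - V_1)/R1 = (15 - 2.912)/7500 = 0.001612 A
|I_R1| = 0.001612 A

Final answer: |I_R1| = 0.001612 A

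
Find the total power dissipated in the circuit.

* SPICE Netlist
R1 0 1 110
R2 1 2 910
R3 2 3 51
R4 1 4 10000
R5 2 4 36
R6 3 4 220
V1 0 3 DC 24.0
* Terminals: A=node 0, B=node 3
Nodal analysis, taking node 3 as the 0 V reference.
Source V1 fixes V_0 = 24 V.
KCL at each unknown node (sum of currents leaving = 0; resistances in Ω):
  Node 1: (V_1 - 24)/110 + (V_1 - V_2)/910 + (V_1 - V_4)/10000 = 0
  Node 2: (V_2 - V_1)/910 + (V_2 - 0)/51 + (V_2 - V_4)/36 = 0
  Node 4: (V_4 - V_1)/10000 + (V_4 - V_2)/36 + (V_4 - 0)/220 = 0
Collecting terms (coefficients in siemens):
  0.01029·V_1 - 0.001099·V_2 - 0.0001·V_4 = 0.2182
  0.04848·V_2 - 0.001099·V_1 - 0.02778·V_4 = 0
  0.03242·V_4 - 0.0001·V_1 - 0.02778·V_2 = 0
Solving these 3 simultaneous equations (Gaussian elimination) gives:
  V_1 = 21.32 V, V_2 = 1.023 V, V_4 = 0.9423 V
Power in each resistor, P = (ΔV)²/R:
  P_R1 = (24 - 21.32)²/110 = 0.06519 W
  P_R2 = (21.32 - 1.023)²/910 = 0.4528 W
  P_R3 = (1.023 - 0)²/51 = 0.02053 W
  P_R4 = (21.32 - 0.9423)²/10000 = 0.04153 W
  P_R5 = (1.023 - 0.9423)²/36 = 0.0001815 W
  P_R6 = (0 - 0.9423)²/220 = 0.004036 W
P_total = P_R1 + P_R2 + P_R3 + P_R4 + P_R5 + P_R6 = 0.5843 W

Final answer: 0.5843 W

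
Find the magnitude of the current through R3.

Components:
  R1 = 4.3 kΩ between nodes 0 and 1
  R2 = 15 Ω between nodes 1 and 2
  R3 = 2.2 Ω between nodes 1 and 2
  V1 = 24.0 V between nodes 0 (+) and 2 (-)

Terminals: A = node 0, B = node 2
Nodal analysis, taking node 2 as the 0 V reference.
Source V1 fixes V_0 = 24 V.
KCL at each unknown node (sum of currents leaving = 0; resistances in Ω):
  Node 1: (V_1 - 24)/4300 + (V_1 - 0)/15 + (V_1 - 0)/2.2 = 0
Collecting terms: 0.5214 × V_1 = 0.005581  =>  V_1 = 0.0107 V
I_R3 = (V_1 - V_2)/R3 = (0.0107 - 0)/2.2 = 0.004865 A
|I_R3| = 0.004865 A

Final answer: |I_R3| = 0.004865 A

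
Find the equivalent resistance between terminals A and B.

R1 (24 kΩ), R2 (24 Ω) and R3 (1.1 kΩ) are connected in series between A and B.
Reduce the network between node 0 (A) and node 3 (B) by series/parallel combination:
  Rs1 = R1 + R2 (series, joined only at node 1) = 24000 + 24 = 24020 Ω
  Rs2 = R3 + Rs1 (series, joined only at node 2) = 1100 + 24020 = 25120 Ω
R_eq = 25.12 kΩ

Final answer: 25.12 kΩ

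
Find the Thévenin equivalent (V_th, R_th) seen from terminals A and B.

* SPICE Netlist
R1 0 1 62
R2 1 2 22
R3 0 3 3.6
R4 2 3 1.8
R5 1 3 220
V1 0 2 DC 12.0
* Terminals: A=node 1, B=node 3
Step 1 — V_th is the open-circuit voltage V_A - V_B (nothing connected across the terminals).
Nodal analysis, taking node 2 as the 0 V reference.
Source V1 fixes V_0 = 12 V.
KCL at each unknown node (sum of currents leaving = 0; resistances in Ω):
  Node 1: (V_1 - 12)/62 + (V_1 - 0)/22 + (V_1 - V_3)/220 = 0
  Node 3: (V_3 - 12)/3.6 + (V_3 - 0)/1.8 + (V_3 - V_1)/220 = 0
Collecting terms (coefficients in siemens):
  0.06613·V_1 - 0.004545·V_3 = 0.1935
  0.8379·V_3 - 0.004545·V_1 = 3.333
Determinant D = (0.06613)(0.8379) - (-0.004545)(-0.004545) = 0.05539
V_1 = [(0.1935)(0.8379) - (-0.004545)(3.333)]/D = 3.201 V
V_3 = [(0.06613)(3.333) - (0.1935)(-0.004545)]/D = 3.996 V
V_th = V_1 - V_3 = 3.201 - 3.996 = -0.7942 V
Step 2 — R_th: zero the source — replace V1 by a short circuit (node 2 merges into node 0) — and find the resistance seen between A (node 1) and B (node 3).
Reduce the network between node 1 (A) and node 3 (B) by series/parallel combination:
  Rp1 = R1 ‖ R2 (parallel, both between nodes 0 and 1) = 1/(1/62 + 1/22) = 16.24 Ω
  Rp2 = R3 ‖ R4 (parallel, both between nodes 0 and 3) = 1/(1/3.6 + 1/1.8) = 1.2 Ω
  Rs1 = Rp1 + Rp2 (series, joined only at node 0) = 16.24 + 1.2 = 17.44 Ω
  Rp3 = R5 ‖ Rs1 (parallel, both between nodes 1 and 3) = 1/(1/220 + 1/17.44) = 16.16 Ω
R_th = 16.16 Ω

Final answer: V_th = -0.7942 V, R_th = 16.16 Ω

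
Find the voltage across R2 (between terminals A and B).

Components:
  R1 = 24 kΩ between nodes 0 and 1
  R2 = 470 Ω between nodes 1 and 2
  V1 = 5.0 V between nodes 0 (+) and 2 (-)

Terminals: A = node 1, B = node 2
R1 and R2 are in series across V1 (node 0 → node 1 → node 2), and the output A–B is taken across R2, so this is a voltage divider.
Series current: I = V1/(R1 + R2) = 5/(24000 + 470) = 5/24470 = 0.0002043 A
V_R2 = I × R2 = V1 × R2/(R1 + R2) = 5 × 470/24470 = 0.09604 V

Final answer: 0.09604 V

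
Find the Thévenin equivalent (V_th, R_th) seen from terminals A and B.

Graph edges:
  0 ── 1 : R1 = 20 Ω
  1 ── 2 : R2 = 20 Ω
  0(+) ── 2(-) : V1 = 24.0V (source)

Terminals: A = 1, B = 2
Step 1 — V_th is the open-circuit voltage V_A - V_B (nothing connected across the terminals).
Nodal analysis, taking node 2 as the 0 V reference.
Source V1 fixes V_0 = 24 V.
KCL at each unknown node (sum of currents leaving = 0; resistances in Ω):
  Node 1: (V_1 - 24)/20 + (V_1 - 0)/20 = 0
Collecting terms: 0.1 × V_1 = 1.2  =>  V_1 = 12 V
V_th = V_1 - V_2 = 12 - 0 = 12 V
Step 2 — R_th: zero the source — replace V1 by a short circuit (node 2 merges into node 0) — and find the resistance seen between A (node 1) and B (node 0).
Reduce the network between node 1 (A) and node 0 (B) by series/parallel combination:
  Rp1 = R1 ‖ R2 (parallel, both between nodes 0 and 1) = 1/(1/20 + 1/20) = 10 Ω
R_th = 10 Ω

Final answer: V_th = 12 V, R_th = 10 Ω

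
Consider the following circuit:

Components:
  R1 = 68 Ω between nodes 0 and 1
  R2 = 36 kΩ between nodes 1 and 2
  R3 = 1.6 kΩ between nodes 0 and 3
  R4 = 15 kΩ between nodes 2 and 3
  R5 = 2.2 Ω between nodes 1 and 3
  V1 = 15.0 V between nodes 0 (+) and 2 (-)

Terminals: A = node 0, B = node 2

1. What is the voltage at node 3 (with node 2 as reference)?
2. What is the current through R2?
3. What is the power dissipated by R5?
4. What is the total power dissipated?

Nodal analysis, taking node 2 as the 0 V reference.
Source V1 fixes V_0 = 15 V.
KCL at each unknown node (sum of currents leaving = 0; resistances in Ω):
  Node 1: (V_1 - 15)/68 + (V_1 - 0)/36000 + (V_1 - V_3)/2.2 = 0
  Node 3: (V_3 - 15)/1600 + (V_3 - 0)/15000 + (V_3 - V_1)/2.2 = 0
Collecting terms (coefficients in siemens):
  0.4693·V_1 - 0.4545·V_3 = 0.2206
  0.4552·V_3 - 0.4545·V_1 = 0.009375
Determinant D = (0.4693)(0.4552) - (-0.4545)(-0.4545) = 0.007022
V_1 = [(0.2206)(0.4552) - (-0.4545)(0.009375)]/D = 14.91 V
V_3 = [(0.4693)(0.009375) - (0.2206)(-0.4545)]/D = 14.91 V
Part 1:
  Read off the nodal solution: V_3 = 14.91 V
Part 2:
  I_R2 = (V_1 - V_2)/R2 = (14.91 - 0)/36000 = 0.0004141 A
  Magnitude: I_R2 = 0.0004141 A
Part 3:
  I_R5 = (V_1 - V_3)/R5 = (14.91 - 14.91)/2.2 = 0.0009351 A
  P_R5 = I_R5² × R5 = (0.0009351)² × 2.2 = 0.000001924 W
Part 4:
  Power in each resistor, P = (ΔV)²/R:
    P_R1 = (15 - 14.91)²/68 = 0.0001238 W
    P_R2 = (14.91 - 0)²/36000 = 0.006174 W
    P_R3 = (15 - 14.91)²/1600 = 0.0000055 W
    P_R4 = (0 - 14.91)²/15000 = 0.01481 W
    P_R5 = (14.91 - 14.91)²/2.2 = 0.000001924 W
  P_total = P_R1 + P_R2 + P_R3 + P_R4 + P_R5 = 0.02112 W

Final answers:
1. V_3 = 14.91 V
2. I_R2 = 0.0004141 A
3. P_R5 = 1.924e-06 W
4. P_total = 0.02112 W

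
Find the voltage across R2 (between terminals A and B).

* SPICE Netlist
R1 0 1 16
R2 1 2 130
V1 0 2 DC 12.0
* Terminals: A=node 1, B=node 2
R1 and R2 are in series across V1 (node 0 → node 1 → node 2), and the output A–B is taken across R2, so this is a voltage divider.
Series current: I = V1/(R1 + R2) = 12/(16 + 130) = 12/146 = 0.08219 A
V_R2 = I × R2 = V1 × R2/(R1 + R2) = 12 × 130/146 = 10.68 V

Final answer: 10.68 V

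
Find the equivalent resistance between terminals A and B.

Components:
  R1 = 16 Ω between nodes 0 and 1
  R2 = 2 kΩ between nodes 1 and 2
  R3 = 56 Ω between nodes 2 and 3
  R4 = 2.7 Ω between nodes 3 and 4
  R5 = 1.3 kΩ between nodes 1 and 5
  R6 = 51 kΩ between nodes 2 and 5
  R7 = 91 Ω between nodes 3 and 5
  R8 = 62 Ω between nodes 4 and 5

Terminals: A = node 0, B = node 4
The network is not a plain series/parallel combination. Inject a 1 A test current into terminal A (node 0) and return it from terminal B (node 4); then R_eq = V_A / (1 A).
Nodal analysis, taking node 4 as the 0 V reference.
Current source I_test pushes 1 A into node 0 and draws it out of node 4.
KCL at each unknown node (sum of currents leaving = 0; resistances in Ω):
  Node 0: (V_0 - V_1)/16 - 1 = 0
  Node 1: (V_1 - V_0)/16 + (V_1 - V_2)/2000 + (V_1 - V_5)/1300 = 0
  Node 2: (V_2 - V_1)/2000 + (V_2 - V_3)/56 + (V_2 - V_5)/51000 = 0
  Node 3: (V_3 - V_2)/56 + (V_3 - 0)/2.7 + (V_3 - V_5)/91 = 0
  Node 5: (V_5 - V_1)/1300 + (V_5 - V_2)/51000 + (V_5 - V_3)/91 + (V_5 - 0)/62 = 0
Collecting terms (coefficients in siemens):
  0.0625·V_0 - 0.0625·V_1 = 1
  0.06377·V_1 - 0.0625·V_0 - 0.0005·V_2 - 0.0007692·V_5 = 0
  0.01838·V_2 - 0.0005·V_1 - 0.01786·V_3 - 0.00001961·V_5 = 0
  0.3992·V_3 - 0.01786·V_2 - 0.01099·V_5 = 0
  0.02791·V_5 - 0.0007692·V_1 - 0.00001961·V_2 - 0.01099·V_3 = 0
Solving these 5 simultaneous equations (Gaussian elimination) gives:
  V_0 = 827.2 V, V_1 = 811.2 V, V_2 = 23.74 V, V_3 = 1.696 V
  V_5 = 23.04 V
R_eq = V_0 / 1 A = 827.2 Ω

Final answer: 827.2 Ω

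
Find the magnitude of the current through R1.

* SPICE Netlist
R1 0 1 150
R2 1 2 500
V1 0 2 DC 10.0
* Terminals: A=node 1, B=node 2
Nodal analysis, taking node 2 as the 0 V reference.
Source V1 fixes V_0 = 10 V.
KCL at each unknown node (sum of currents leaving = 0; resistances in Ω):
  Node 1: (V_1 - 10)/150 + (V_1 - 0)/500 = 0
Collecting terms: 0.008667 × V_1 = 0.06667  =>  V_1 = 7.692 V
I_R1 = (V_0 - V_1)/R1 = (10 - 7.692)/150 = 0.01538 A
|I_R1| = 0.01538 A

Final answer: |I_R1| = 0.01538 A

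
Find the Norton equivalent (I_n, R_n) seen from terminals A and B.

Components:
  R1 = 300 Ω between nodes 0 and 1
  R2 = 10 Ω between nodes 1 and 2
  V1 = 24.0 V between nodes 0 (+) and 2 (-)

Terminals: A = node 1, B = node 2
Find the Thévenin equivalent first; then I_n = V_th/R_th and R_n = R_th.
Step 1 — V_th is the open-circuit voltage V_A - V_B (nothing connected across the terminals).
Nodal analysis, taking node 2 as the 0 V reference.
Source V1 fixes V_0 = 24 V.
KCL at each unknown node (sum of currents leaving = 0; resistances in Ω):
  Node 1: (V_1 - 24)/300 + (V_1 - 0)/10 = 0
Collecting terms: 0.1033 × V_1 = 0.08  =>  V_1 = 0.7742 V
V_th = V_1 - V_2 = 0.7742 - 0 = 0.7742 V
Step 2 — R_th: zero the source — replace V1 by a short circuit (node 2 merges into node 0) — and find the resistance seen between A (node 1) and B (node 0).
Reduce the network between node 1 (A) and node 0 (B) by series/parallel combination:
  Rp1 = R1 ‖ R2 (parallel, both between nodes 0 and 1) = 1/(1/300 + 1/10) = 9.677 Ω
R_th = 9.677 Ω
I_n = V_th/R_th = 0.7742/9.677 = 0.08 A, and R_n = R_th = 9.677 Ω

Final answer: I_n = 0.08 A, R_n = 9.677 Ω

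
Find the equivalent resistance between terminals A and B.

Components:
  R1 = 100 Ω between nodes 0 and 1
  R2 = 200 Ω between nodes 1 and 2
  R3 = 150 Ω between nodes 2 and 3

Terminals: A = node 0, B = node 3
Reduce the network between node 0 (A) and node 3 (B) by series/parallel combination:
  Rs1 = R1 + R2 (series, joined only at node 1) = 100 + 200 = 300 Ω
  Rs2 = R3 + Rs1 (series, joined only at node 2) = 150 + 300 = 450 Ω
R_eq = 450 Ω

Final answer: 450 Ω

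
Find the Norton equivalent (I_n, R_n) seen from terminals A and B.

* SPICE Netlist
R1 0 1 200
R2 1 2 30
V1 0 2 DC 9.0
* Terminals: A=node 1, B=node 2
Find the Thévenin equivalent first; then I_n = V_th/R_th and R_n = R_th.
Step 1 — V_th is the open-circuit voltage V_A - V_B (nothing connected across the terminals).
Nodal analysis, taking node 2 as the 0 V reference.
Source V1 fixes V_0 = 9 V.
KCL at each unknown node (sum of currents leaving = 0; resistances in Ω):
  Node 1: (V_1 - 9)/200 + (V_1 - 0)/30 = 0
Collecting terms: 0.03833 × V_1 = 0.045  =>  V_1 = 1.174 V
V_th = V_1 - V_2 = 1.174 - 0 = 1.174 V
Step 2 — R_th: zero the source — replace V1 by a short circuit (node 2 merges into node 0) — and find the resistance seen between A (node 1) and B (node 0).
Reduce the network between node 1 (A) and node 0 (B) by series/parallel combination:
  Rp1 = R1 ‖ R2 (parallel, both between nodes 0 and 1) = 1/(1/200 + 1/30) = 26.09 Ω
R_th = 26.09 Ω
I_n = V_th/R_th = 1.174/26.09 = 0.045 A, and R_n = R_th = 26.09 Ω

Final answer: I_n = 0.045 A, R_n = 26.09 Ω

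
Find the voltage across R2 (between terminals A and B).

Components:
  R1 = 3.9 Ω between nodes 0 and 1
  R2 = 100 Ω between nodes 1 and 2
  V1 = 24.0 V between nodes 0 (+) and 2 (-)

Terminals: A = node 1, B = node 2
R1 and R2 are in series across V1 (node 0 → node 1 → node 2), and the output A–B is taken across R2, so this is a voltage divider.
Series current: I = V1/(R1 + R2) = 24/(3.9 + 100) = 24/103.9 = 0.231 A
V_R2 = I × R2 = V1 × R2/(R1 + R2) = 24 × 100/103.9 = 23.1 V

Final answer: 23.1 V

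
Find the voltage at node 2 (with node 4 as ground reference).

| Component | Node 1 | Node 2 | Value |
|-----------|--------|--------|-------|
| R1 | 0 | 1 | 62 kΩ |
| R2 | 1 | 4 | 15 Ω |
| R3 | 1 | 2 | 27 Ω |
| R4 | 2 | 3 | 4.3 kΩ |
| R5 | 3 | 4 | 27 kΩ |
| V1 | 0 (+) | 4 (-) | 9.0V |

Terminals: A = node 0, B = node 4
Nodal analysis, taking node 4 as the 0 V reference.
Source V1 fixes V_0 = 9 V.
KCL at each unknown node (sum of currents leaving = 0; resistances in Ω):
  Node 1: (V_1 - 9)/62000 + (V_1 - 0)/15 + (V_1 - V_2)/27 = 0
  Node 2: (V_2 - V_1)/27 + (V_2 - V_3)/4300 = 0
  Node 3: (V_3 - V_2)/4300 + (V_3 - 0)/27000 = 0
Collecting terms (coefficients in siemens):
  0.1037·V_1 - 0.03704·V_2 = 0.0001452
  0.03727·V_2 - 0.03704·V_1 - 0.0002326·V_3 = 0
  0.0002696·V_3 - 0.0002326·V_2 = 0
Solving these 3 simultaneous equations (Gaussian elimination) gives:
  V_1 = 0.002176 V, V_2 = 0.002174 V, V_3 = 0.001875 V
The requested potential is V_2 = 0.002174 V.

Final answer: V_2 = 0.002174 V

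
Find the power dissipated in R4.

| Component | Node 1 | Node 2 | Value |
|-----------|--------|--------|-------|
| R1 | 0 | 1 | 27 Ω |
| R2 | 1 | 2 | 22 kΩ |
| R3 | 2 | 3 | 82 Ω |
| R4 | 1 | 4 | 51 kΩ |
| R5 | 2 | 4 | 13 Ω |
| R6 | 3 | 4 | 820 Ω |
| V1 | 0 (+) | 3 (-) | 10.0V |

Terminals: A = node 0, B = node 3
Nodal analysis, taking node 3 as the 0 V reference.
Source V1 fixes V_0 = 10 V.
KCL at each unknown node (sum of currents leaving = 0; resistances in Ω):
  Node 1: (V_1 - 10)/27 + (V_1 - V_2)/22000 + (V_1 - V_4)/51000 = 0
  Node 2: (V_2 - V_1)/22000 + (V_2 - 0)/82 + (V_2 - V_4)/13 = 0
  Node 4: (V_4 - V_1)/51000 + (V_4 - V_2)/13 + (V_4 - 0)/820 = 0
Collecting terms (coefficients in siemens):
  0.0371·V_1 - 0.00004545·V_2 - 0.00001961·V_4 = 0.3704
  0.08916·V_2 - 0.00004545·V_1 - 0.07692·V_4 = 0
  0.07816·V_4 - 0.00001961·V_1 - 0.07692·V_2 = 0
Solving these 3 simultaneous equations (Gaussian elimination) gives:
  V_1 = 9.983 V, V_2 = 0.04802 V, V_4 = 0.04977 V
I_R4 = (V_1 - V_4)/R4 = (9.983 - 0.04977)/51000 = 0.0001948 A
P_R4 = I_R4² × R4 = (0.0001948)² × 51000 = 0.001935 W

Final answer: 0.001935 W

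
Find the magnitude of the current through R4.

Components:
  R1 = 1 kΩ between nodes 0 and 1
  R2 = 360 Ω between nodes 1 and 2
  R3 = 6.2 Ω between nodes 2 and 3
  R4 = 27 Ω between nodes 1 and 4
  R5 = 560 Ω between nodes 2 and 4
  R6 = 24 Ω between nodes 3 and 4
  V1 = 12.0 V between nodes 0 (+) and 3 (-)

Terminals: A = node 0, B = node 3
Nodal analysis, taking node 3 as the 0 V reference.
Source V1 fixes V_0 = 12 V.
KCL at each unknown node (sum of currents leaving = 0; resistances in Ω):
  Node 1: (V_1 - 12)/1000 + (V_1 - V_2)/360 + (V_1 - V_4)/27 = 0
  Node 2: (V_2 - V_1)/360 + (V_2 - 0)/6.2 + (V_2 - V_4)/560 = 0
  Node 4: (V_4 - V_1)/27 + (V_4 - V_2)/560 + (V_4 - 0)/24 = 0
Collecting terms (coefficients in siemens):
  0.04081·V_1 - 0.002778·V_2 - 0.03704·V_4 = 0.012
  0.1659·V_2 - 0.002778·V_1 - 0.001786·V_4 = 0
  0.08049·V_4 - 0.03704·V_1 - 0.001786·V_2 = 0
Solving these 3 simultaneous equations (Gaussian elimination) gives:
  V_1 = 0.5065 V, V_2 = 0.01099 V, V_4 = 0.2333 V
I_R4 = (V_1 - V_4)/R4 = (0.5065 - 0.2333)/27 = 0.01012 A
|I_R4| = 0.01012 A

Final answer: |I_R4| = 0.01012 A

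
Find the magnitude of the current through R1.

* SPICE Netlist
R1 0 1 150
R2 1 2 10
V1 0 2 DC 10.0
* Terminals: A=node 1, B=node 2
Nodal analysis, taking node 2 as the 0 V reference.
Source V1 fixes V_0 = 10 V.
KCL at each unknown node (sum of currents leaving = 0; resistances in Ω):
  Node 1: (V_1 - 10)/150 + (V_1 - 0)/10 = 0
Collecting terms: 0.1067 × V_1 = 0.06667  =>  V_1 = 0.625 V
I_R1 = (V_0 - V_1)/R1 = (10 - 0.625)/150 = 0.0625 A
|I_R1| = 0.0625 A

Final answer: |I_R1| = 0.0625 A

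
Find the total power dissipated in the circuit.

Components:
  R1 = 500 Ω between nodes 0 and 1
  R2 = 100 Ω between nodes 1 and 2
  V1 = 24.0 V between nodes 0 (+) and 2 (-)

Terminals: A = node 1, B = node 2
Nodal analysis, taking node 2 as the 0 V reference.
Source V1 fixes V_0 = 24 V.
KCL at each unknown node (sum of currents leaving = 0; resistances in Ω):
  Node 1: (V_1 - 24)/500 + (V_1 - 0)/100 = 0
Collecting terms: 0.012 × V_1 = 0.048  =>  V_1 = 4 V
Power in each resistor, P = (ΔV)²/R:
  P_R1 = (24 - 4)²/500 = 0.8 W
  P_R2 = (4 - 0)²/100 = 0.16 W
P_total = P_R1 + P_R2 = 0.96 W

Final answer: 0.96 W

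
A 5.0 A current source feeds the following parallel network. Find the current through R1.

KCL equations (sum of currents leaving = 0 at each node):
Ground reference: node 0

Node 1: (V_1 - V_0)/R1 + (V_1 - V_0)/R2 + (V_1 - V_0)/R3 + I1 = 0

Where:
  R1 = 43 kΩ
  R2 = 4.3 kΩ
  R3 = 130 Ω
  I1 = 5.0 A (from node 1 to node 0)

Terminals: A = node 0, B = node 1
All resistors sit directly between nodes 0 and 1, so they are in parallel and share one voltage V; the full source current 5 A splits among them.
1/R_par = 1/43000 + 1/4300 + 1/130 = 0.007948 S  =>  R_par = 125.8 Ω
V = I × R_par = 5 × 125.8 = 629.1 V
I_R1 = V/R1 = 629.1/43000 = 0.01463 A

Final answer: 0.01463 A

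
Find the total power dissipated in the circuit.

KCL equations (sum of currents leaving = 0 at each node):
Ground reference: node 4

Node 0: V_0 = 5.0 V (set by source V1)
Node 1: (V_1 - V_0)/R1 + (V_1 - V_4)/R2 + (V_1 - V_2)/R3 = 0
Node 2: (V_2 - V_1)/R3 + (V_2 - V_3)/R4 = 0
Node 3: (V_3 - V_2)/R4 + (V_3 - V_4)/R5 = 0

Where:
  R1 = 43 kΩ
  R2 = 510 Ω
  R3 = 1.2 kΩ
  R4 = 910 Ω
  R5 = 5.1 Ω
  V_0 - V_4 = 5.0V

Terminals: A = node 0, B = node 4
Nodal analysis, taking node 4 as the 0 V reference.
Source V1 fixes V_0 = 5 V.
KCL at each unknown node (sum of currents leaving = 0; resistances in Ω):
  Node 1: (V_1 - 5)/43000 + (V_1 - 0)/510 + (V_1 - V_2)/1200 = 0
  Node 2: (V_2 - V_1)/1200 + (V_2 - V_3)/910 = 0
  Node 3: (V_3 - V_2)/910 + (V_3 - 0)/5.1 = 0
Collecting terms (coefficients in siemens):
  0.002817·V_1 - 0.0008333·V_2 = 0.0001163
  0.001932·V_2 - 0.0008333·V_1 - 0.001099·V_3 = 0
  0.1972·V_3 - 0.001099·V_2 = 0
Solving these 3 simultaneous equations (Gaussian elimination) gives:
  V_1 = 0.04733 V, V_2 = 0.02048 V, V_3 = 0.0001141 V
Power in each resistor, P = (ΔV)²/R:
  P_R1 = (5 - 0.04733)²/43000 = 0.0005704 W
  P_R2 = (0.04733 - 0)²/510 = 0.000004392 W
  P_R3 = (0.04733 - 0.02048)²/1200 = 0.0000006009 W
  P_R4 = (0.02048 - 0.0001141)²/910 = 0.0000004557 W
  P_R5 = (0.0001141 - 0)²/5.1 = 0.000000002554 W
P_total = P_R1 + P_R2 + P_R3 + P_R4 + P_R5 = 0.0005759 W

Final answer: 0.0005759 W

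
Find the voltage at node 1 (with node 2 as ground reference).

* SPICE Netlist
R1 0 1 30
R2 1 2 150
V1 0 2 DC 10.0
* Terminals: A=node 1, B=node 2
Nodal analysis, taking node 2 as the 0 V reference.
Source V1 fixes V_0 = 10 V.
KCL at each unknown node (sum of currents leaving = 0; resistances in Ω):
  Node 1: (V_1 - 10)/30 + (V_1 - 0)/150 = 0
Collecting terms: 0.04 × V_1 = 0.3333  =>  V_1 = 8.333 V
The requested potential is V_1 = 8.333 V.

Final answer: V_1 = 8.333 V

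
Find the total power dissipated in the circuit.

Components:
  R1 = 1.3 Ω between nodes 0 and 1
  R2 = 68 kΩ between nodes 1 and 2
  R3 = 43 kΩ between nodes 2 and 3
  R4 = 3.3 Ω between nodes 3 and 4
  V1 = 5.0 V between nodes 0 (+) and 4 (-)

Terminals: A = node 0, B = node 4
Nodal analysis, taking node 4 as the 0 V reference.
Source V1 fixes V_0 = 5 V.
KCL at each unknown node (sum of currents leaving = 0; resistances in Ω):
  Node 1: (V_1 - 5)/1.3 + (V_1 - V_2)/68000 = 0
  Node 2: (V_2 - V_1)/68000 + (V_2 - V_3)/43000 = 0
  Node 3: (V_3 - V_2)/43000 + (V_3 - 0)/3.3 = 0
Collecting terms (coefficients in siemens):
  0.7692·V_1 - 0.00001471·V_2 = 3.846
  0.00003796·V_2 - 0.00001471·V_1 - 0.00002326·V_3 = 0
  0.3031·V_3 - 0.00002326·V_2 = 0
Solving these 3 simultaneous equations (Gaussian elimination) gives:
  V_1 = 5 V, V_2 = 1.937 V, V_3 = 0.0001486 V
Power in each resistor, P = (ΔV)²/R:
  P_R1 = (5 - 5)²/1.3 = 0.000000002638 W
  P_R2 = (5 - 1.937)²/68000 = 0.000138 W
  P_R3 = (1.937 - 0.0001486)²/43000 = 0.00008724 W
  P_R4 = (0.0001486 - 0)²/3.3 = 0.000000006695 W
P_total = P_R1 + P_R2 + P_R3 + P_R4 = 0.0002252 W

Final answer: 0.0002252 W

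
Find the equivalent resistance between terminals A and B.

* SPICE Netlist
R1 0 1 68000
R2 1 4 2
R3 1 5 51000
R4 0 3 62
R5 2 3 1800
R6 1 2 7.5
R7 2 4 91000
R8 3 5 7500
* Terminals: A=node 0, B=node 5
The network is not a plain series/parallel combination. Inject a 1 A test current into terminal A (node 0) and return it from terminal B (node 5); then R_eq = V_A / (1 A).
Nodal analysis, taking node 5 as the 0 V reference.
Current source I_test pushes 1 A into node 0 and draws it out of node 5.
KCL at each unknown node (sum of currents leaving = 0; resistances in Ω):
  Node 0: (V_0 - V_1)/68000 + (V_0 - V_3)/62 - 1 = 0
  Node 1: (V_1 - V_0)/68000 + (V_1 - V_4)/2 + (V_1 - 0)/51000 + (V_1 - V_2)/7.5 = 0
  Node 2: (V_2 - V_1)/7.5 + (V_2 - V_3)/1800 + (V_2 - V_4)/91000 = 0
  Node 3: (V_3 - V_0)/62 + (V_3 - V_2)/1800 + (V_3 - 0)/7500 = 0
  Node 4: (V_4 - V_1)/2 + (V_4 - V_2)/91000 = 0
Collecting terms (coefficients in siemens):
  0.01614·V_0 - 0.00001471·V_1 - 0.01613·V_3 = 1
  0.6334·V_1 - 0.00001471·V_0 - 0.1333·V_2 - 0.5·V_4 = 0
  0.1339·V_2 - 0.1333·V_1 - 0.0005556·V_3 - 0.00001099·V_4 = 0
  0.01682·V_3 - 0.01613·V_0 - 0.0005556·V_2 = 0
  0.5·V_4 - 0.5·V_1 - 0.00001099·V_2 = 0
Solving these 5 simultaneous equations (Gaussian elimination) gives:
  V_0 = 6628 V, V_1 = 6349 V, V_2 = 6350 V, V_3 = 6566 V
  V_4 = 6349 V
R_eq = V_0 / 1 A = 6628 Ω = 6.628 kΩ

Final answer: 6.628 kΩ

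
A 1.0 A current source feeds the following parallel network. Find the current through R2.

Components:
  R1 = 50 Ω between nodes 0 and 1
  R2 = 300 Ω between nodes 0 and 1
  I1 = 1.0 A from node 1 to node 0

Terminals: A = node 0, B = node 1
All resistors sit directly between nodes 0 and 1, so they are in parallel and share one voltage V; the full source current 1 A splits among them.
1/R_par = 1/50 + 1/300 = 0.02333 S  =>  R_par = 42.86 Ω
V = I × R_par = 1 × 42.86 = 42.86 V
I_R2 = V/R2 = 42.86/300 = 0.1429 A

Final answer: 0.1429 A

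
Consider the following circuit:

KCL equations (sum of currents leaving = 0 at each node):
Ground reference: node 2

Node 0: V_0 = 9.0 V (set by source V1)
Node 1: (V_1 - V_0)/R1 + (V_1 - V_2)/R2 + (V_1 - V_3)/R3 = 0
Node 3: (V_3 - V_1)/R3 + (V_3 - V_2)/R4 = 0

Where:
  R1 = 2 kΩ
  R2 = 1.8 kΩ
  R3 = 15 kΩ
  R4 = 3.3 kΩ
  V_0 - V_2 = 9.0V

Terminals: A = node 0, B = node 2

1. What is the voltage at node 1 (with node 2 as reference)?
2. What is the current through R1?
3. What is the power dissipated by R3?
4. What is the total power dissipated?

Nodal analysis, taking node 2 as the 0 V reference.
Source V1 fixes V_0 = 9 V.
KCL at each unknown node (sum of currents leaving = 0; resistances in Ω):
  Node 1: (V_1 - 9)/2000 + (V_1 - 0)/1800 + (V_1 - V_3)/15000 = 0
  Node 3: (V_3 - V_1)/15000 + (V_3 - 0)/3300 = 0
Collecting terms (coefficients in siemens):
  0.001122·V_1 - 0.00006667·V_3 = 0.0045
  0.0003697·V_3 - 0.00006667·V_1 = 0
Determinant D = (0.001122)(0.0003697) - (-0.00006667)(-0.00006667) = 0.0000004104
V_1 = [(0.0045)(0.0003697) - (-0.00006667)(0)]/D = 4.053 V
V_3 = [(0.001122)(0) - (0.0045)(-0.00006667)]/D = 0.7309 V
Part 1:
  Read off the nodal solution: V_1 = 4.053 V
Part 2:
  I_R1 = (V_0 - V_1)/R1 = (9 - 4.053)/2000 = 0.002473 A
  Magnitude: I_R1 = 0.002473 A
Part 3:
  I_R3 = (V_1 - V_3)/R3 = (4.053 - 0.7309)/15000 = 0.0002215 A
  P_R3 = I_R3² × R3 = (0.0002215)² × 15000 = 0.0007359 W
Part 4:
  Power in each resistor, P = (ΔV)²/R:
    P_R1 = (9 - 4.053)²/2000 = 0.01223 W
    P_R2 = (4.053 - 0)²/1800 = 0.009127 W
    P_R3 = (4.053 - 0.7309)²/15000 = 0.0007359 W
    P_R4 = (0 - 0.7309)²/3300 = 0.0001619 W
  P_total = P_R1 + P_R2 + P_R3 + P_R4 = 0.02226 W

Final answers:
1. V_1 = 4.053 V
2. I_R1 = 0.002473 A
3. P_R3 = 0.0007359 W
4. P_total = 0.02226 W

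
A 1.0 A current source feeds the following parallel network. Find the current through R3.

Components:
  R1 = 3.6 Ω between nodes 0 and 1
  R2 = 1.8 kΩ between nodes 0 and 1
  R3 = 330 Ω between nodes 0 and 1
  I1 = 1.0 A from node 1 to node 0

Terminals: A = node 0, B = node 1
All resistors sit directly between nodes 0 and 1, so they are in parallel and share one voltage V; the full source current 1 A splits among them.
1/R_par = 1/3.6 + 1/1800 + 1/330 = 0.2814 S  =>  R_par = 3.554 Ω
V = I × R_par = 1 × 3.554 = 3.554 V
I_R3 = V/R3 = 3.554/330 = 0.01077 A

Final answer: 0.01077 A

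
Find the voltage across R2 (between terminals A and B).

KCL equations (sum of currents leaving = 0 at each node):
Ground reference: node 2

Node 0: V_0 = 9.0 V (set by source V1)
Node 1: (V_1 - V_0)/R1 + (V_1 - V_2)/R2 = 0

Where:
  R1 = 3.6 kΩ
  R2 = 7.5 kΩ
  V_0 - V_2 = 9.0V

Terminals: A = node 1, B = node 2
R1 and R2 are in series across V1 (node 0 → node 1 → node 2), and the output A–B is taken across R2, so this is a voltage divider.
Series current: I = V1/(R1 + R2) = 9/(3600 + 7500) = 9/11100 = 0.0008108 A
V_R2 = I × R2 = V1 × R2/(R1 + R2) = 9 × 7500/11100 = 6.081 V

Final answer: 6.081 V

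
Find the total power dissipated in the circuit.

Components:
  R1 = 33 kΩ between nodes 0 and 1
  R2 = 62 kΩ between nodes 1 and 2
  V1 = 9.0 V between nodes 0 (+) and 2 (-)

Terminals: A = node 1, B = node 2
Nodal analysis, taking node 2 as the 0 V reference.
Source V1 fixes V_0 = 9 V.
KCL at each unknown node (sum of currents leaving = 0; resistances in Ω):
  Node 1: (V_1 - 9)/33000 + (V_1 - 0)/62000 = 0
Collecting terms: 0.00004643 × V_1 = 0.0002727  =>  V_1 = 5.874 V
Power in each resistor, P = (ΔV)²/R:
  P_R1 = (9 - 5.874)²/33000 = 0.0002962 W
  P_R2 = (5.874 - 0)²/62000 = 0.0005565 W
P_total = P_R1 + P_R2 = 0.0008526 W

Final answer: 0.0008526 W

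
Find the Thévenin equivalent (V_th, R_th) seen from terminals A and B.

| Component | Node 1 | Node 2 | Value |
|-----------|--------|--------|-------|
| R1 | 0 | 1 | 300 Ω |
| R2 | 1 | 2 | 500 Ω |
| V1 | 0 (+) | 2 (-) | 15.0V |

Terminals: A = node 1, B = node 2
Step 1 — V_th is the open-circuit voltage V_A - V_B (nothing connected across the terminals).
Nodal analysis, taking node 2 as the 0 V reference.
Source V1 fixes V_0 = 15 V.
KCL at each unknown node (sum of currents leaving = 0; resistances in Ω):
  Node 1: (V_1 - 15)/300 + (V_1 - 0)/500 = 0
Collecting terms: 0.005333 × V_1 = 0.05  =>  V_1 = 9.375 V
V_th = V_1 - V_2 = 9.375 - 0 = 9.375 V
Step 2 — R_th: zero the source — replace V1 by a short circuit (node 2 merges into node 0) — and find the resistance seen between A (node 1) and B (node 0).
Reduce the network between node 1 (A) and node 0 (B) by series/parallel combination:
  Rp1 = R1 ‖ R2 (parallel, both between nodes 0 and 1) = 1/(1/300 + 1/500) = 187.5 Ω
R_th = 187.5 Ω

Final answer: V_th = 9.375 V, R_th = 187.5 Ω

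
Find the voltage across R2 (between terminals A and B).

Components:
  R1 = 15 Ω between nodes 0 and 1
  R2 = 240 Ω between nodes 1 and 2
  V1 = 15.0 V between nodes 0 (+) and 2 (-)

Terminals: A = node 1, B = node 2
R1 and R2 are in series across V1 (node 0 → node 1 → node 2), and the output A–B is taken across R2, so this is a voltage divider.
Series current: I = V1/(R1 + R2) = 15/(15 + 240) = 15/255 = 0.05882 A
V_R2 = I × R2 = V1 × R2/(R1 + R2) = 15 × 240/255 = 14.12 V

Final answer: 14.12 V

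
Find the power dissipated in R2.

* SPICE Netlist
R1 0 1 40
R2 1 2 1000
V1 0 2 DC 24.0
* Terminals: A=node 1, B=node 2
Nodal analysis, taking node 2 as the 0 V reference.
Source V1 fixes V_0 = 24 V.
KCL at each unknown node (sum of currents leaving = 0; resistances in Ω):
  Node 1: (V_1 - 24)/40 + (V_1 - 0)/1000 = 0
Collecting terms: 0.026 × V_1 = 0.6  =>  V_1 = 23.08 V
I_R2 = (V_1 - V_2)/R2 = (23.08 - 0)/1000 = 0.02308 A
P_R2 = I_R2² × R2 = (0.02308)² × 1000 = 0.5325 W

Final answer: 0.5325 W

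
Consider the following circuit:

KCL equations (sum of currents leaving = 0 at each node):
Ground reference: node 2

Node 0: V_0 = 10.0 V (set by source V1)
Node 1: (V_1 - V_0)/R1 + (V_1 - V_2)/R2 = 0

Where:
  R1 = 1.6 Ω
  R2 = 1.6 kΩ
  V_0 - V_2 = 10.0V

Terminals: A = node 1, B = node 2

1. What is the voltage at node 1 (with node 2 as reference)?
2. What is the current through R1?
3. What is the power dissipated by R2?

Nodal analysis, taking node 2 as the 0 V reference.
Source V1 fixes V_0 = 10 V.
KCL at each unknown node (sum of currents leaving = 0; resistances in Ω):
  Node 1: (V_1 - 10)/1.6 + (V_1 - 0)/1600 = 0
Collecting terms: 0.6256 × V_1 = 6.25  =>  V_1 = 9.99 V
Part 1:
  Read off the nodal solution: V_1 = 9.99 V
Part 2:
  I_R1 = (V_0 - V_1)/R1 = (10 - 9.99)/1.6 = 0.006244 A
  Magnitude: I_R1 = 0.006244 A
Part 3:
  I_R2 = (V_1 - V_2)/R2 = (9.99 - 0)/1600 = 0.006244 A
  P_R2 = I_R2² × R2 = (0.006244)² × 1600 = 0.06238 W

Final answers:
1. V_1 = 9.99 V
2. I_R1 = 0.006244 A
3. P_R2 = 0.06238 W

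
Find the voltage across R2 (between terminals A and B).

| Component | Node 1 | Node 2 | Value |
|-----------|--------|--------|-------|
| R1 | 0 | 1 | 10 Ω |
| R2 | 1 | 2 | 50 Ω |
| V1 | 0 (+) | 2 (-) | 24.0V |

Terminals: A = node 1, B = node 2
R1 and R2 are in series across V1 (node 0 → node 1 → node 2), and the output A–B is taken across R2, so this is a voltage divider.
Series current: I = V1/(R1 + R2) = 24/(10 + 50) = 24/60 = 0.4 A
V_R2 = I × R2 = V1 × R2/(R1 + R2) = 24 × 50/60 = 20 V

Final answer: 20 V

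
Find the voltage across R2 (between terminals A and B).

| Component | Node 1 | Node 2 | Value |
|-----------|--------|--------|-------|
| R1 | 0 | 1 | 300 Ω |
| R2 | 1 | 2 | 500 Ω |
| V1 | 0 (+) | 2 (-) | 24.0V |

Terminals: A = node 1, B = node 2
R1 and R2 are in series across V1 (node 0 → node 1 → node 2), and the output A–B is taken across R2, so this is a voltage divider.
Series current: I = V1/(R1 + R2) = 24/(300 + 500) = 24/800 = 0.03 A
V_R2 = I × R2 = V1 × R2/(R1 + R2) = 24 × 500/800 = 15 V

Final answer: 15 V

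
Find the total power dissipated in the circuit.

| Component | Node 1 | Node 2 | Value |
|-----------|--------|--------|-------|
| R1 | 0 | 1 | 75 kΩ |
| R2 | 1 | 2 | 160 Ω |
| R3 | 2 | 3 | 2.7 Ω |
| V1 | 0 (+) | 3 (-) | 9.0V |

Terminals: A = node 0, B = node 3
Nodal analysis, taking node 3 as the 0 V reference.
Source V1 fixes V_0 = 9 V.
KCL at each unknown node (sum of currents leaving = 0; resistances in Ω):
  Node 1: (V_1 - 9)/75000 + (V_1 - V_2)/160 = 0
  Node 2: (V_2 - V_1)/160 + (V_2 - 0)/2.7 = 0
Collecting terms (coefficients in siemens):
  0.006263·V_1 - 0.00625·V_2 = 0.00012
  0.3766·V_2 - 0.00625·V_1 = 0
Determinant D = (0.006263)(0.3766) - (-0.00625)(-0.00625) = 0.00232
V_1 = [(0.00012)(0.3766) - (-0.00625)(0)]/D = 0.01948 V
V_2 = [(0.006263)(0) - (0.00012)(-0.00625)]/D = 0.0003233 V
Power in each resistor, P = (ΔV)²/R:
  P_R1 = (9 - 0.01948)²/75000 = 0.001075 W
  P_R2 = (0.01948 - 0.0003233)²/160 = 0.000002294 W
  P_R3 = (0.0003233 - 0)²/2.7 = 0.00000003871 W
P_total = P_R1 + P_R2 + P_R3 = 0.001078 W

Final answer: 0.001078 W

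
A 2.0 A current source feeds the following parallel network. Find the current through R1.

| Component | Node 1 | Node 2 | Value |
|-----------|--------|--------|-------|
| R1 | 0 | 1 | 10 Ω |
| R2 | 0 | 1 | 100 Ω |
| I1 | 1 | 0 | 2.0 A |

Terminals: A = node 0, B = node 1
All resistors sit directly between nodes 0 and 1, so they are in parallel and share one voltage V; the full source current 2 A splits among them.
1/R_par = 1/10 + 1/100 = 0.11 S  =>  R_par = 9.091 Ω
V = I × R_par = 2 × 9.091 = 18.18 V
I_R1 = V/R1 = 18.18/10 = 1.818 A

Final answer: 1.818 A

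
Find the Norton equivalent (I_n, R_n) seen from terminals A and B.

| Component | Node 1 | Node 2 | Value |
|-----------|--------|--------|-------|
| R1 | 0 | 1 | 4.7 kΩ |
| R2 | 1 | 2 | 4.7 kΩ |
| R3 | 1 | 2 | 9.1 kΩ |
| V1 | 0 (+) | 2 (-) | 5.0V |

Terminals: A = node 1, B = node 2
Find the Thévenin equivalent first; then I_n = V_th/R_th and R_n = R_th.
Step 1 — V_th is the open-circuit voltage V_A - V_B (nothing connected across the terminals).
Nodal analysis, taking node 2 as the 0 V reference.
Source V1 fixes V_0 = 5 V.
KCL at each unknown node (sum of currents leaving = 0; resistances in Ω):
  Node 1: (V_1 - 5)/4700 + (V_1 - 0)/4700 + (V_1 - 0)/9100 = 0
Collecting terms: 0.0005354 × V_1 = 0.001064  =>  V_1 = 1.987 V
V_th = V_1 - V_2 = 1.987 - 0 = 1.987 V
Step 2 — R_th: zero the source — replace V1 by a short circuit (node 2 merges into node 0) — and find the resistance seen between A (node 1) and B (node 0).
Reduce the network between node 1 (A) and node 0 (B) by series/parallel combination:
  Rp1 = R1 ‖ R2 ‖ R3 (parallel, all between nodes 0 and 1) = 1/(1/4700 + 1/4700 + 1/9100) = 1868 Ω
R_th = 1.868 kΩ
I_n = V_th/R_th = 1.987/1868 = 0.001064 A, and R_n = R_th = 1.868 kΩ

Final answer: I_n = 0.001064 A, R_n = 1.868 kΩ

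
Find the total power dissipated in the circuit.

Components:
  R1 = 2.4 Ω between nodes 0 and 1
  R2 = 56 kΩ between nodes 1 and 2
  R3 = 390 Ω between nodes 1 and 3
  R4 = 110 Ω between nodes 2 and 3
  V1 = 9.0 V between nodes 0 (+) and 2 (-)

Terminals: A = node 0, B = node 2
Nodal analysis, taking node 2 as the 0 V reference.
Source V1 fixes V_0 = 9 V.
KCL at each unknown node (sum of currents leaving = 0; resistances in Ω):
  Node 1: (V_1 - 9)/2.4 + (V_1 - 0)/56000 + (V_1 - V_3)/390 = 0
  Node 3: (V_3 - V_1)/390 + (V_3 - 0)/110 = 0
Collecting terms (coefficients in siemens):
  0.4192·V_1 - 0.002564·V_3 = 3.75
  0.01166·V_3 - 0.002564·V_1 = 0
Determinant D = (0.4192)(0.01166) - (-0.002564)(-0.002564) = 0.00488
V_1 = [(3.75)(0.01166) - (-0.002564)(0)]/D = 8.957 V
V_3 = [(0.4192)(0) - (3.75)(-0.002564)]/D = 1.97 V
Power in each resistor, P = (ΔV)²/R:
  P_R1 = (9 - 8.957)²/2.4 = 0.0007839 W
  P_R2 = (8.957 - 0)²/56000 = 0.001433 W
  P_R3 = (8.957 - 1.97)²/390 = 0.1251 W
  P_R4 = (0 - 1.97)²/110 = 0.0353 W
P_total = P_R1 + P_R2 + P_R3 + P_R4 = 0.1627 W

Final answer: 0.1627 W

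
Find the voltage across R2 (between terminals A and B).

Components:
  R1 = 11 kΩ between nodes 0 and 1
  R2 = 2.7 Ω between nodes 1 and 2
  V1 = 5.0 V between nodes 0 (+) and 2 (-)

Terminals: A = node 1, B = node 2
R1 and R2 are in series across V1 (node 0 → node 1 → node 2), and the output A–B is taken across R2, so this is a voltage divider.
Series current: I = V1/(R1 + R2) = 5/(11000 + 2.7) = 5/11000 = 0.0004544 A
V_R2 = I × R2 = V1 × R2/(R1 + R2) = 5 × 2.7/11000 = 0.001227 V

Final answer: 0.001227 V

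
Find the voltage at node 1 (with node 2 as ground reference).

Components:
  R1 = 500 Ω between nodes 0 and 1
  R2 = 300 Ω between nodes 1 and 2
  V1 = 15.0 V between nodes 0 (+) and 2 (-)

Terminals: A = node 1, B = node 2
Nodal analysis, taking node 2 as the 0 V reference.
Source V1 fixes V_0 = 15 V.
KCL at each unknown node (sum of currents leaving = 0; resistances in Ω):
  Node 1: (V_1 - 15)/500 + (V_1 - 0)/300 = 0
Collecting terms: 0.005333 × V_1 = 0.03  =>  V_1 = 5.625 V
The requested potential is V_1 = 5.625 V.

Final answer: V_1 = 5.625 V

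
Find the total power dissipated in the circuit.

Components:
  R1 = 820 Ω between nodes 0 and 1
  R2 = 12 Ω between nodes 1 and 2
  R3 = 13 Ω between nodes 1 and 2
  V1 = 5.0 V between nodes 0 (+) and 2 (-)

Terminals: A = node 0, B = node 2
Nodal analysis, taking node 2 as the 0 V reference.
Source V1 fixes V_0 = 5 V.
KCL at each unknown node (sum of currents leaving = 0; resistances in Ω):
  Node 1: (V_1 - 5)/820 + (V_1 - 0)/12 + (V_1 - 0)/13 = 0
Collecting terms: 0.1615 × V_1 = 0.006098  =>  V_1 = 0.03776 V
Power in each resistor, P = (ΔV)²/R:
  P_R1 = (5 - 0.03776)²/820 = 0.03003 W
  P_R2 = (0.03776 - 0)²/12 = 0.0001188 W
  P_R3 = (0.03776 - 0)²/13 = 0.0001097 W
P_total = P_R1 + P_R2 + P_R3 = 0.03026 W

Final answer: 0.03026 W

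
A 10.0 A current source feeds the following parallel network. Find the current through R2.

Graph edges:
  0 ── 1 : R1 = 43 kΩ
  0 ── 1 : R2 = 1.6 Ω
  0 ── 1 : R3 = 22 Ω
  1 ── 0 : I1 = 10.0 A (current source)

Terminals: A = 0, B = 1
All resistors sit directly between nodes 0 and 1, so they are in parallel and share one voltage V; the full source current 10 A splits among them.
1/R_par = 1/43000 + 1/1.6 + 1/22 = 0.6705 S  =>  R_par = 1.491 Ω
V = I × R_par = 10 × 1.491 = 14.91 V
I_R2 = V/R2 = 14.91/1.6 = 9.322 A

Final answer: 9.322 A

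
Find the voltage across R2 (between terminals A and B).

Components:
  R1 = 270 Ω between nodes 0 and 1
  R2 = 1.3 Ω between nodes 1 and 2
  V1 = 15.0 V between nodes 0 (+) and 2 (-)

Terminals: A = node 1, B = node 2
R1 and R2 are in series across V1 (node 0 → node 1 → node 2), and the output A–B is taken across R2, so this is a voltage divider.
Series current: I = V1/(R1 + R2) = 15/(270 + 1.3) = 15/271.3 = 0.05529 A
V_R2 = I × R2 = V1 × R2/(R1 + R2) = 15 × 1.3/271.3 = 0.07188 V

Final answer: 0.07188 V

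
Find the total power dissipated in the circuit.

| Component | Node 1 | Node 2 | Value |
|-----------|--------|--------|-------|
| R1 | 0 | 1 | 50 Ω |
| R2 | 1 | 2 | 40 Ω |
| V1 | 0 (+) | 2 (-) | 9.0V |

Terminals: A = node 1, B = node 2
Nodal analysis, taking node 2 as the 0 V reference.
Source V1 fixes V_0 = 9 V.
KCL at each unknown node (sum of currents leaving = 0; resistances in Ω):
  Node 1: (V_1 - 9)/50 + (V_1 - 0)/40 = 0
Collecting terms: 0.045 × V_1 = 0.18  =>  V_1 = 4 V
Power in each resistor, P = (ΔV)²/R:
  P_R1 = (9 - 4)²/50 = 0.5 W
  P_R2 = (4 - 0)²/40 = 0.4 W
P_total = P_R1 + P_R2 = 0.9 W

Final answer: 0.9 W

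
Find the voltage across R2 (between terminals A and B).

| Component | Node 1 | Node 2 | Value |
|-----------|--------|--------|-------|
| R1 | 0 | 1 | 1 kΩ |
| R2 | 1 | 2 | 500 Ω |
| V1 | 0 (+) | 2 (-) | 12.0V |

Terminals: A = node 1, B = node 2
R1 and R2 are in series across V1 (node 0 → node 1 → node 2), and the output A–B is taken across R2, so this is a voltage divider.
Series current: I = V1/(R1 + R2) = 12/(1000 + 500) = 12/1500 = 0.008 A
V_R2 = I × R2 = V1 × R2/(R1 + R2) = 12 × 500/1500 = 4 V

Final answer: 4 V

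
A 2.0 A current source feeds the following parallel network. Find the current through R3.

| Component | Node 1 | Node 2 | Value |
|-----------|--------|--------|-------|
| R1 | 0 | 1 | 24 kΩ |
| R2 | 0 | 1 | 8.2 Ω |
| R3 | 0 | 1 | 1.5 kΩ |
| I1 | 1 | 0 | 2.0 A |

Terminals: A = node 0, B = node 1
All resistors sit directly between nodes 0 and 1, so they are in parallel and share one voltage V; the full source current 2 A splits among them.
1/R_par = 1/24000 + 1/8.2 + 1/1500 = 0.1227 S  =>  R_par = 8.153 Ω
V = I × R_par = 2 × 8.153 = 16.31 V
I_R3 = V/R3 = 16.31/1500 = 0.01087 A

Final answer: 0.01087 A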